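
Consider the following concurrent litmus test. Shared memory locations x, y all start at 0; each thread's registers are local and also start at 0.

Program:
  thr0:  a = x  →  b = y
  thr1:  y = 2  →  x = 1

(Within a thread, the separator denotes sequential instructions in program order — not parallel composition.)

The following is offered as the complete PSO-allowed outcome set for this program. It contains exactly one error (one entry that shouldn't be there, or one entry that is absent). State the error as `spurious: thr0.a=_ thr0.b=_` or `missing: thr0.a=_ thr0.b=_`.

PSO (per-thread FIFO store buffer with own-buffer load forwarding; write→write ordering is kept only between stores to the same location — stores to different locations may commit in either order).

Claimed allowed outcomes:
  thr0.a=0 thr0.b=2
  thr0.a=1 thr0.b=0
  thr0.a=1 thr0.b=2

outcome vector order: (thr0.a,thr0.b)
under PSO → <0 0>, <0 2>, <1 0>, <1 2>
PSO∖claimed = {<0 0>}

missing: thr0.a=0 thr0.b=0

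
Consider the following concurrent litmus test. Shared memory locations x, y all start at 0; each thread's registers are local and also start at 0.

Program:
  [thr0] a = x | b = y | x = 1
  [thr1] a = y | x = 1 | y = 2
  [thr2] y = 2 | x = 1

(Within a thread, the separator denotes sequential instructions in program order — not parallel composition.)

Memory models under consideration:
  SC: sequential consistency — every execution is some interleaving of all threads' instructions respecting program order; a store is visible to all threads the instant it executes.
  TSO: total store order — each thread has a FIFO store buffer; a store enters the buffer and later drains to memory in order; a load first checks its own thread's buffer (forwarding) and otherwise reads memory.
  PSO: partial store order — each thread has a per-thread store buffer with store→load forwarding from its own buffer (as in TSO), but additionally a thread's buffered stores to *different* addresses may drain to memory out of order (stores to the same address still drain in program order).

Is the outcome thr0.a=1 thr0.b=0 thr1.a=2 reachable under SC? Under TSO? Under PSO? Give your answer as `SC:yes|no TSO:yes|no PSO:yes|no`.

SC:no TSO:no PSO:yes

outcome vector order: (thr0.a,thr0.b,thr1.a)
SC: 7 outcomes — {0/0/0, 0/0/2, 0/2/0, 0/2/2, 1/0/0, 1/2/0, 1/2/2}
TSO: 7 outcomes — {0/0/0, 0/0/2, 0/2/0, 0/2/2, 1/0/0, 1/2/0, 1/2/2}
PSO: 8 outcomes — {0/0/0, 0/0/2, 0/2/0, 0/2/2, 1/0/0, 1/0/2, 1/2/0, 1/2/2}
target 1/0/2 ∈ {PSO}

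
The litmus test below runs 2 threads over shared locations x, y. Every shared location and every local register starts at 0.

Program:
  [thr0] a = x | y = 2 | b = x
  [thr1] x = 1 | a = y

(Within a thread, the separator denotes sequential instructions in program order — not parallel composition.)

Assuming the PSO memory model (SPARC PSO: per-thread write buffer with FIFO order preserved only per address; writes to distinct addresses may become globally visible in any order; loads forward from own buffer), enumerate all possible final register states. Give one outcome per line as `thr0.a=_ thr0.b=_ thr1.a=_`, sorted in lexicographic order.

thr0.a=0 thr0.b=0 thr1.a=0
thr0.a=0 thr0.b=0 thr1.a=2
thr0.a=0 thr0.b=1 thr1.a=0
thr0.a=0 thr0.b=1 thr1.a=2
thr0.a=1 thr0.b=1 thr1.a=0
thr0.a=1 thr0.b=1 thr1.a=2

outcome vector order: (thr0.a,thr0.b,thr1.a)
|PSO outcomes| = 6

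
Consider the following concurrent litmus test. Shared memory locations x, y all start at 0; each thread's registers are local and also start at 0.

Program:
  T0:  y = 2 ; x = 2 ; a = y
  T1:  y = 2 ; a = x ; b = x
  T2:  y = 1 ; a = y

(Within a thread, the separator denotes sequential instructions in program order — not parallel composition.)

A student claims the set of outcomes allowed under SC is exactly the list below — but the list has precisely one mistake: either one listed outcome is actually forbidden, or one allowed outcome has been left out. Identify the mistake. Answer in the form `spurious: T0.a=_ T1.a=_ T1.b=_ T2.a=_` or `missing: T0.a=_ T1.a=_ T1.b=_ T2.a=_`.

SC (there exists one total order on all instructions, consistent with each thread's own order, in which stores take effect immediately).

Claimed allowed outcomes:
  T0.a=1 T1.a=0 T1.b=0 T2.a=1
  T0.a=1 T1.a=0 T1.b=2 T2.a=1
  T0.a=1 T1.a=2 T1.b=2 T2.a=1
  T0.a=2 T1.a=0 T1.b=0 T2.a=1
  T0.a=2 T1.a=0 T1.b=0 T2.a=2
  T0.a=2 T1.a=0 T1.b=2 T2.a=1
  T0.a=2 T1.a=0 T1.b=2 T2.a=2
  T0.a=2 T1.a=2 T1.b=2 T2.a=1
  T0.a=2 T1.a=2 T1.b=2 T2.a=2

outcome vector order: (T0.a,T1.a,T1.b,T2.a)
SC (10): (1,0,0,1); (1,0,2,1); (1,2,2,1); (1,2,2,2); (2,0,0,1); (2,0,0,2); (2,0,2,1); (2,0,2,2); (2,2,2,1); (2,2,2,2)
SC∖claimed = {(1,2,2,2)}

missing: T0.a=1 T1.a=2 T1.b=2 T2.a=2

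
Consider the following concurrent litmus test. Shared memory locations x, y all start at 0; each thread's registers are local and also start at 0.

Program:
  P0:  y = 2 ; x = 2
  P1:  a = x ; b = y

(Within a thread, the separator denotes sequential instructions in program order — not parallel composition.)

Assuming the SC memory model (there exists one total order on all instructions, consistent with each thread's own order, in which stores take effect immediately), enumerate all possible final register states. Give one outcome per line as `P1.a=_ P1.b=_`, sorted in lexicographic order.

P1.a=0 P1.b=0
P1.a=0 P1.b=2
P1.a=2 P1.b=2

outcome vector order: (P1.a,P1.b)
|SC outcomes| = 3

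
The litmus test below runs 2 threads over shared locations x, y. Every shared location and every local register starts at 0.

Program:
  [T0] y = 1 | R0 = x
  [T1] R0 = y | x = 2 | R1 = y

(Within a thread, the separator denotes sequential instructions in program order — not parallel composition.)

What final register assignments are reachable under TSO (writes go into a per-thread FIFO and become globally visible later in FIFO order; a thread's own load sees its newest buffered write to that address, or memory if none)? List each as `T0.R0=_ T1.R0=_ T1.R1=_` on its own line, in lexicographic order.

T0.R0=0 T1.R0=0 T1.R1=0
T0.R0=0 T1.R0=0 T1.R1=1
T0.R0=0 T1.R0=1 T1.R1=1
T0.R0=2 T1.R0=0 T1.R1=0
T0.R0=2 T1.R0=0 T1.R1=1
T0.R0=2 T1.R0=1 T1.R1=1

outcome vector order: (T0.R0,T1.R0,T1.R1)
|TSO outcomes| = 6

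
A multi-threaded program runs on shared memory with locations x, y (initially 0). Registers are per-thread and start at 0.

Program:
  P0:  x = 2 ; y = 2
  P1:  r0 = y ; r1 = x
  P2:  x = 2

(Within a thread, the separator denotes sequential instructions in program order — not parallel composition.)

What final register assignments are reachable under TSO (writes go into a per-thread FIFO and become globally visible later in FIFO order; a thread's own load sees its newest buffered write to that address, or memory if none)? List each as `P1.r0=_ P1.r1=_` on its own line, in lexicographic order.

P1.r0=0 P1.r1=0
P1.r0=0 P1.r1=2
P1.r0=2 P1.r1=2

outcome vector order: (P1.r0,P1.r1)
|TSO outcomes| = 3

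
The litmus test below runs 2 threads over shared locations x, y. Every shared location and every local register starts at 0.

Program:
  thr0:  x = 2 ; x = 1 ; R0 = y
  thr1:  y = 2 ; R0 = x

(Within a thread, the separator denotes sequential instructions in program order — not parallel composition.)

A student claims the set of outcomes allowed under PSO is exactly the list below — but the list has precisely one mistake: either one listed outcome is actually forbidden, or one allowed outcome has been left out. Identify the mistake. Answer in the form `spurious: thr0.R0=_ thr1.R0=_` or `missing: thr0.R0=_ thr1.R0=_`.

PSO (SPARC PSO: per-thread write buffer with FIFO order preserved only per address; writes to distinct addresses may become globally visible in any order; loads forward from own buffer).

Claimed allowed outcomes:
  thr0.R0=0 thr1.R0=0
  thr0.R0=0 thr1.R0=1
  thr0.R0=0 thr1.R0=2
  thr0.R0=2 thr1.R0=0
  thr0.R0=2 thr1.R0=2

outcome vector order: (thr0.R0,thr1.R0)
PSO: 6 outcomes — {(0,0); (0,1); (0,2); (2,0); (2,1); (2,2)}
PSO∖claimed = {(2,1)}

missing: thr0.R0=2 thr1.R0=1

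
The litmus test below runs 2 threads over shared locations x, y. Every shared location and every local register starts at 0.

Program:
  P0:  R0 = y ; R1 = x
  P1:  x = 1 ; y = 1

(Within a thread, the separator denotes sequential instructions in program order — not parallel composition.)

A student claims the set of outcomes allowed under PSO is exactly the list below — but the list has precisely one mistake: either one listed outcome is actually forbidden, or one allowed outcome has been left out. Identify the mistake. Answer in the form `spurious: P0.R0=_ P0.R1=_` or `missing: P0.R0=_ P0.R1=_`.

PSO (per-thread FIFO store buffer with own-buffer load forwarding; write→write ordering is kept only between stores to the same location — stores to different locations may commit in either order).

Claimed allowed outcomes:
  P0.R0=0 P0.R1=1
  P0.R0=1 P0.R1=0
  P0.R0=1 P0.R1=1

missing: P0.R0=0 P0.R1=0

outcome vector order: (P0.R0,P0.R1)
PSO: 4 outcomes — {<0 0>; <0 1>; <1 0>; <1 1>}
PSO∖claimed = {<0 0>}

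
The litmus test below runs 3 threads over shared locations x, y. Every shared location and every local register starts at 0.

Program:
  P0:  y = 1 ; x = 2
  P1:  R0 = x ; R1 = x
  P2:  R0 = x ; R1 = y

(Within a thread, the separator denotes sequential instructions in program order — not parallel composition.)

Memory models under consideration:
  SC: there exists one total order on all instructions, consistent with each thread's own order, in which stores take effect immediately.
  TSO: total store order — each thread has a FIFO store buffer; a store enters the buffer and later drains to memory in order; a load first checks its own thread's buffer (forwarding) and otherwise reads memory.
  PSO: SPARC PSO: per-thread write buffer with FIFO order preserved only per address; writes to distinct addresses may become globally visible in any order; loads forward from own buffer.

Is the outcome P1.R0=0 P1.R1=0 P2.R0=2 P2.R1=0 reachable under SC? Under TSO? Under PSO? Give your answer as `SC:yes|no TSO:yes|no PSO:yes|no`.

SC:no TSO:no PSO:yes

outcome vector order: (P1.R0,P1.R1,P2.R0,P2.R1)
under SC → 0/0/0/0, 0/0/0/1, 0/0/2/1, 0/2/0/0, 0/2/0/1, 0/2/2/1, 2/2/0/0, 2/2/0/1, 2/2/2/1
under TSO → 0/0/0/0, 0/0/0/1, 0/0/2/1, 0/2/0/0, 0/2/0/1, 0/2/2/1, 2/2/0/0, 2/2/0/1, 2/2/2/1
under PSO → 0/0/0/0, 0/0/0/1, 0/0/2/0, 0/0/2/1, 0/2/0/0, 0/2/0/1, 0/2/2/0, 0/2/2/1, 2/2/0/0, 2/2/0/1, 2/2/2/0, 2/2/2/1
target 0/0/2/0 ∈ {PSO}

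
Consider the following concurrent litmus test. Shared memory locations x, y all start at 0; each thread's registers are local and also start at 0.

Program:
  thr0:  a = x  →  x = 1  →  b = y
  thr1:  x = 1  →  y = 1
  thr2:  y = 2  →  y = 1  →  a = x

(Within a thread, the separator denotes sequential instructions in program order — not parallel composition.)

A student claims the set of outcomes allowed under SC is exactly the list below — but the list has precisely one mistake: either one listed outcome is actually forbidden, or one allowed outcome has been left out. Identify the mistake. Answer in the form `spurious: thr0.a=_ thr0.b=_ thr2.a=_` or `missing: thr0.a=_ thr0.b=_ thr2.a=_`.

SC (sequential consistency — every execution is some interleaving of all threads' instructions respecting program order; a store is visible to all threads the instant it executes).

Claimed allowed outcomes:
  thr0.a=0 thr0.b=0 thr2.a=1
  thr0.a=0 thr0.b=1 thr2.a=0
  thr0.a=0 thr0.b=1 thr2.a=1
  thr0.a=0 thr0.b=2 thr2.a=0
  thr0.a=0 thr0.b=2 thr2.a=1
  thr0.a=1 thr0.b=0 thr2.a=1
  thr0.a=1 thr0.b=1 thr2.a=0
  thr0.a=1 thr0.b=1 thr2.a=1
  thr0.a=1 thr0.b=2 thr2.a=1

spurious: thr0.a=0 thr0.b=2 thr2.a=0

outcome vector order: (thr0.a,thr0.b,thr2.a)
SC: 8 outcomes — {001 010 011 021 101 110 111 121}
claimed∖SC = {020}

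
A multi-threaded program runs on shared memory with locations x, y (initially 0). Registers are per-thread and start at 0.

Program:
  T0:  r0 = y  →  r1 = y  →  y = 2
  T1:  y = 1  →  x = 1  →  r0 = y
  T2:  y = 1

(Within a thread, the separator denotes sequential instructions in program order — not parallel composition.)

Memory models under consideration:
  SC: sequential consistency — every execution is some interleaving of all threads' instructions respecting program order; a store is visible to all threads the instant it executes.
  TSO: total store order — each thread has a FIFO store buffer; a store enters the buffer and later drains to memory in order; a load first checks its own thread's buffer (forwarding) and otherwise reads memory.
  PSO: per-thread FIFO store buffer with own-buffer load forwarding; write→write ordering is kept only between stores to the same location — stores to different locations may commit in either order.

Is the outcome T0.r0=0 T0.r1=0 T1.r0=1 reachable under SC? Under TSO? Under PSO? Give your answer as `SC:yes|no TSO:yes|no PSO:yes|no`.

outcome vector order: (T0.r0,T0.r1,T1.r0)
under SC → 0/0/1, 0/0/2, 0/1/1, 0/1/2, 1/1/1, 1/1/2
under TSO → 0/0/1, 0/0/2, 0/1/1, 0/1/2, 1/1/1, 1/1/2
under PSO → 0/0/1, 0/0/2, 0/1/1, 0/1/2, 1/1/1, 1/1/2
target 0/0/1 ∈ {SC,TSO,PSO}

SC:yes TSO:yes PSO:yes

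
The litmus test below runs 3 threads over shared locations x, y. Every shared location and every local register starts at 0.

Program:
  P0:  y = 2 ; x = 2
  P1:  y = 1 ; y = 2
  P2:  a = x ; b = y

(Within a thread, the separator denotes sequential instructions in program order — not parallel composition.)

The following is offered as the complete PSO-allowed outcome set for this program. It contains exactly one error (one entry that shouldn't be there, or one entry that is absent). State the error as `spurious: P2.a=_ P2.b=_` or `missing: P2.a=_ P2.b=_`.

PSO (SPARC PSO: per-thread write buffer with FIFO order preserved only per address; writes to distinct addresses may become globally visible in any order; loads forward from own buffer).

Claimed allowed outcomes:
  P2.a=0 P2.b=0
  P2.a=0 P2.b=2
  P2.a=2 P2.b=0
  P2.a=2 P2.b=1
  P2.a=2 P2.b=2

missing: P2.a=0 P2.b=1

outcome vector order: (P2.a,P2.b)
PSO (6): <0 0> <0 1> <0 2> <2 0> <2 1> <2 2>
PSO∖claimed = {<0 1>}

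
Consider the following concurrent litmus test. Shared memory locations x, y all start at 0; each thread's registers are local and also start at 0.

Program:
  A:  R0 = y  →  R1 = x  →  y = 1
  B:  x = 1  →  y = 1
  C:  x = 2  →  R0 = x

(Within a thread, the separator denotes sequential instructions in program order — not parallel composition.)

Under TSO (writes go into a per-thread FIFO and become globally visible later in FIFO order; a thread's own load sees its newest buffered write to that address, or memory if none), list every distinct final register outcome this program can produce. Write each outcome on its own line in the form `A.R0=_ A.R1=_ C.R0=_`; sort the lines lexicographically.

A.R0=0 A.R1=0 C.R0=1
A.R0=0 A.R1=0 C.R0=2
A.R0=0 A.R1=1 C.R0=1
A.R0=0 A.R1=1 C.R0=2
A.R0=0 A.R1=2 C.R0=1
A.R0=0 A.R1=2 C.R0=2
A.R0=1 A.R1=1 C.R0=1
A.R0=1 A.R1=1 C.R0=2
A.R0=1 A.R1=2 C.R0=2

outcome vector order: (A.R0,A.R1,C.R0)
|TSO outcomes| = 9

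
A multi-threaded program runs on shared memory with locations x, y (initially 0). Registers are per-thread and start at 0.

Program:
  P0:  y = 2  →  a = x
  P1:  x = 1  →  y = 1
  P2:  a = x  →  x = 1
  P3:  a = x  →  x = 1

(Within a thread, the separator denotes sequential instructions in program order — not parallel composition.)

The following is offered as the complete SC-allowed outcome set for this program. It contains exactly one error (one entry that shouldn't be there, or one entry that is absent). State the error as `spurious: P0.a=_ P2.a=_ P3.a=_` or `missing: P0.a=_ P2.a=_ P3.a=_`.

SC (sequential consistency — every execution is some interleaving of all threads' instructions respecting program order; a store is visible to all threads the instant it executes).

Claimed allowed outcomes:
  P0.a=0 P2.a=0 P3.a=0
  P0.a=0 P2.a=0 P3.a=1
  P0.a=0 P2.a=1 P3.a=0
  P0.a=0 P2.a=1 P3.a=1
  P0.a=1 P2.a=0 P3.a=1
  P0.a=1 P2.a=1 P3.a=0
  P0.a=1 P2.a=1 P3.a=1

missing: P0.a=1 P2.a=0 P3.a=0

outcome vector order: (P0.a,P2.a,P3.a)
SC: 8 outcomes — {000, 001, 010, 011, 100, 101, 110, 111}
SC∖claimed = {100}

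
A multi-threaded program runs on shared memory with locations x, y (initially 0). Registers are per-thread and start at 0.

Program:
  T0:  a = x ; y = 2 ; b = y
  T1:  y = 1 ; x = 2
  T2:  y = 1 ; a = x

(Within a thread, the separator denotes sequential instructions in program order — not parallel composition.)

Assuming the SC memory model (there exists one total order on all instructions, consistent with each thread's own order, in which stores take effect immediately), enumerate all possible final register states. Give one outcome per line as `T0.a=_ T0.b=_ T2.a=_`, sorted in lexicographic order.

outcome vector order: (T0.a,T0.b,T2.a)
|SC outcomes| = 7

T0.a=0 T0.b=1 T2.a=0
T0.a=0 T0.b=1 T2.a=2
T0.a=0 T0.b=2 T2.a=0
T0.a=0 T0.b=2 T2.a=2
T0.a=2 T0.b=1 T2.a=2
T0.a=2 T0.b=2 T2.a=0
T0.a=2 T0.b=2 T2.a=2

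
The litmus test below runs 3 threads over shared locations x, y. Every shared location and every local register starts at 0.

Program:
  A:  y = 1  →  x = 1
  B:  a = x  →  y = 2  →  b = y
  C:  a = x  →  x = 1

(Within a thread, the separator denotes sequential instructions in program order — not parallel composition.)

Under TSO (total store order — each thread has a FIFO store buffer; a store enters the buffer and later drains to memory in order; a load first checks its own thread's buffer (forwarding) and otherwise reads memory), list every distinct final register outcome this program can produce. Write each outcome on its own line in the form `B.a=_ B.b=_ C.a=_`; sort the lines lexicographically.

B.a=0 B.b=1 C.a=0
B.a=0 B.b=1 C.a=1
B.a=0 B.b=2 C.a=0
B.a=0 B.b=2 C.a=1
B.a=1 B.b=1 C.a=0
B.a=1 B.b=2 C.a=0
B.a=1 B.b=2 C.a=1

outcome vector order: (B.a,B.b,C.a)
|TSO outcomes| = 7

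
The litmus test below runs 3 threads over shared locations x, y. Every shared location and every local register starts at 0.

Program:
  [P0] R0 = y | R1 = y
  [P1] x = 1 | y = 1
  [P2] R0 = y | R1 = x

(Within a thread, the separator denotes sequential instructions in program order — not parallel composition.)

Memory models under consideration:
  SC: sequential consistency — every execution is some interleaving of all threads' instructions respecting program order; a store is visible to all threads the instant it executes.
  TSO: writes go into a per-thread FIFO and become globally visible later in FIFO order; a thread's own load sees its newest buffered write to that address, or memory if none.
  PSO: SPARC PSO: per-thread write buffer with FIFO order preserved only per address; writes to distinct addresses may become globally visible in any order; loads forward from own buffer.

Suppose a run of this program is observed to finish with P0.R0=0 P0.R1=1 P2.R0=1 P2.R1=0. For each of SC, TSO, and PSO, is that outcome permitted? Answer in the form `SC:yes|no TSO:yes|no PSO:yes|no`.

outcome vector order: (P0.R0,P0.R1,P2.R0,P2.R1)
under SC → <0 0 0 0> <0 0 0 1> <0 0 1 1> <0 1 0 0> <0 1 0 1> <0 1 1 1> <1 1 0 0> <1 1 0 1> <1 1 1 1>
under TSO → <0 0 0 0> <0 0 0 1> <0 0 1 1> <0 1 0 0> <0 1 0 1> <0 1 1 1> <1 1 0 0> <1 1 0 1> <1 1 1 1>
under PSO → <0 0 0 0> <0 0 0 1> <0 0 1 0> <0 0 1 1> <0 1 0 0> <0 1 0 1> <0 1 1 0> <0 1 1 1> <1 1 0 0> <1 1 0 1> <1 1 1 0> <1 1 1 1>
target <0 1 1 0> ∈ {PSO}

SC:no TSO:no PSO:yes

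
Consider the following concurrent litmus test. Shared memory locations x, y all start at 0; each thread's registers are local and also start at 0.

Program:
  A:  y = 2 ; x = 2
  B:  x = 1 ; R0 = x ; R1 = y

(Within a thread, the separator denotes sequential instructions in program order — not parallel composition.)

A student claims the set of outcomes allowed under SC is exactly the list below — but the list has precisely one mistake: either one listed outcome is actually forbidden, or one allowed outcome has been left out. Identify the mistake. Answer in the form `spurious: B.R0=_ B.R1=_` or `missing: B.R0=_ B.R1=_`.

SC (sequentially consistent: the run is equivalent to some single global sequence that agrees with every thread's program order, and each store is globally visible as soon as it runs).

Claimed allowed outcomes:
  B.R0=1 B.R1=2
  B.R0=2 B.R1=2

missing: B.R0=1 B.R1=0

outcome vector order: (B.R0,B.R1)
under SC → <1 0>, <1 2>, <2 2>
SC∖claimed = {<1 0>}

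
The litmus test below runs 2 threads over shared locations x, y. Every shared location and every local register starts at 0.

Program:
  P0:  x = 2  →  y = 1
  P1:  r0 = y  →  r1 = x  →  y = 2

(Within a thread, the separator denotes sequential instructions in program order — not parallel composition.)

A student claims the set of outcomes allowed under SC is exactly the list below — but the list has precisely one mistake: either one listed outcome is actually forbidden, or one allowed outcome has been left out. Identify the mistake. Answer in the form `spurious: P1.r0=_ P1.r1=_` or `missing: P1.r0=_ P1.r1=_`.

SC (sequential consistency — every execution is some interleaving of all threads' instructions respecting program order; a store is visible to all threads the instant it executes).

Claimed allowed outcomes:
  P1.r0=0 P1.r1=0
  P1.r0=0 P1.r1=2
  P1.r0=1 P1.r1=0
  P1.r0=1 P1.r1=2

spurious: P1.r0=1 P1.r1=0

outcome vector order: (P1.r0,P1.r1)
under SC → 00; 02; 12
claimed∖SC = {10}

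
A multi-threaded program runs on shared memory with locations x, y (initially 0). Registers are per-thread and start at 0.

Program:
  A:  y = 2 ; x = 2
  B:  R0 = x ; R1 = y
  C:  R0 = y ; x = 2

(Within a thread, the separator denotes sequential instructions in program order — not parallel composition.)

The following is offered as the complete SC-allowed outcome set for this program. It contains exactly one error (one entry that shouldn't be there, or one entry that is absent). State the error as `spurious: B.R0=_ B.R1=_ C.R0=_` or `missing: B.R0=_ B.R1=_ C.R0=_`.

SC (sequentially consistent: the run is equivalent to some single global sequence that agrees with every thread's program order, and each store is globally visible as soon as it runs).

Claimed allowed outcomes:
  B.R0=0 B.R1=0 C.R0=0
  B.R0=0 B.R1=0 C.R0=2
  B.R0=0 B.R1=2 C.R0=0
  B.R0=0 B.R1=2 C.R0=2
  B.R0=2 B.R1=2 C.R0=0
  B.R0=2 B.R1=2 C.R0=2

missing: B.R0=2 B.R1=0 C.R0=0

outcome vector order: (B.R0,B.R1,C.R0)
under SC → 000 002 020 022 200 220 222
SC∖claimed = {200}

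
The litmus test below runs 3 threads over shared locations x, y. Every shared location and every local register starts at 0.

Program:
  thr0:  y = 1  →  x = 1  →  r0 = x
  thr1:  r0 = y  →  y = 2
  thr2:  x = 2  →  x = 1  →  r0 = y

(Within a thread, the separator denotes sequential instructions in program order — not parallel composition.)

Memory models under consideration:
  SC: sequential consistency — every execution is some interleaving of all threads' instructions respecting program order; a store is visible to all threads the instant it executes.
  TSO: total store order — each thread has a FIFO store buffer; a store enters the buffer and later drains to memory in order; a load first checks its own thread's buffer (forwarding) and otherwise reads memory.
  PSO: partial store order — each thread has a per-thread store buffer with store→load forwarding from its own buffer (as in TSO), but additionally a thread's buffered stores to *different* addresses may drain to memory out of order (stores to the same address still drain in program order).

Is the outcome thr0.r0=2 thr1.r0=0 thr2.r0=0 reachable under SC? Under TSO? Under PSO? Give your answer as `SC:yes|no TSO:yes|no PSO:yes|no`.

SC:no TSO:yes PSO:yes

outcome vector order: (thr0.r0,thr1.r0,thr2.r0)
SC (10): 1/0/0 1/0/1 1/0/2 1/1/0 1/1/1 1/1/2 2/0/1 2/0/2 2/1/1 2/1/2
TSO (12): 1/0/0 1/0/1 1/0/2 1/1/0 1/1/1 1/1/2 2/0/0 2/0/1 2/0/2 2/1/0 2/1/1 2/1/2
PSO (12): 1/0/0 1/0/1 1/0/2 1/1/0 1/1/1 1/1/2 2/0/0 2/0/1 2/0/2 2/1/0 2/1/1 2/1/2
target 2/0/0 ∈ {TSO,PSO}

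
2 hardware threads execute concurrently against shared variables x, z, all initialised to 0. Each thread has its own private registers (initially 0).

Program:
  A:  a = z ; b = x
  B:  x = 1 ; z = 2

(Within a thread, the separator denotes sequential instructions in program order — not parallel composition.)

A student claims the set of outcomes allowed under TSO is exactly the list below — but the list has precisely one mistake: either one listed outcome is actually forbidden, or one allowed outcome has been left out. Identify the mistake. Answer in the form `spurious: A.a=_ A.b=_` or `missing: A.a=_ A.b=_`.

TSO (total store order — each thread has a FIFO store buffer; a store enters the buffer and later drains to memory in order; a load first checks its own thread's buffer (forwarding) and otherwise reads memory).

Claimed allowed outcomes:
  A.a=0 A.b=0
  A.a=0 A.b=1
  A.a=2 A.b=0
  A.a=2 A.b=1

spurious: A.a=2 A.b=0

outcome vector order: (A.a,A.b)
under TSO → (0,0); (0,1); (2,1)
claimed∖TSO = {(2,0)}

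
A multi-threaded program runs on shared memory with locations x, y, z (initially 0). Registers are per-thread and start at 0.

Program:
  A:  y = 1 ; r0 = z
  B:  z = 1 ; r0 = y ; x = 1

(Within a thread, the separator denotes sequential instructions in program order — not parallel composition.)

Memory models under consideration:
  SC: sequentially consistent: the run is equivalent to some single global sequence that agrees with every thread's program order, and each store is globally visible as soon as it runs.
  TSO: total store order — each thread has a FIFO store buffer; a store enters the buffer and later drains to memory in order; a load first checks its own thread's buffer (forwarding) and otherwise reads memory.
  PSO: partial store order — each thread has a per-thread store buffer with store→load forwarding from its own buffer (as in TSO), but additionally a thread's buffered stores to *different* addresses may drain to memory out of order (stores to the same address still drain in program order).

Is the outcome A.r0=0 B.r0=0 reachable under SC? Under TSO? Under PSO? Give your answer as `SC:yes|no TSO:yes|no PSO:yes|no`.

outcome vector order: (A.r0,B.r0)
[SC] allowed = {0/1, 1/0, 1/1}
[TSO] allowed = {0/0, 0/1, 1/0, 1/1}
[PSO] allowed = {0/0, 0/1, 1/0, 1/1}
target 0/0 ∈ {TSO,PSO}

SC:no TSO:yes PSO:yes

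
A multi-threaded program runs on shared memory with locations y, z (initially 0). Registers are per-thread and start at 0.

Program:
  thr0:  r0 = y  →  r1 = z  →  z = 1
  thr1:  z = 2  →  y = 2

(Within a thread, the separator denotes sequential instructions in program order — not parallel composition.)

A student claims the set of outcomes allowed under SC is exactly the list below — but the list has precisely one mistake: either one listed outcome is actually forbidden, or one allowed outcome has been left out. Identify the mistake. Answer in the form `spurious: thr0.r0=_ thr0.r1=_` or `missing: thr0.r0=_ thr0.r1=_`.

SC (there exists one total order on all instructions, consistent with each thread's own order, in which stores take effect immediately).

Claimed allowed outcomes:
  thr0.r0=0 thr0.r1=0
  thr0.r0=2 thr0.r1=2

missing: thr0.r0=0 thr0.r1=2

outcome vector order: (thr0.r0,thr0.r1)
SC (3): 00, 02, 22
SC∖claimed = {02}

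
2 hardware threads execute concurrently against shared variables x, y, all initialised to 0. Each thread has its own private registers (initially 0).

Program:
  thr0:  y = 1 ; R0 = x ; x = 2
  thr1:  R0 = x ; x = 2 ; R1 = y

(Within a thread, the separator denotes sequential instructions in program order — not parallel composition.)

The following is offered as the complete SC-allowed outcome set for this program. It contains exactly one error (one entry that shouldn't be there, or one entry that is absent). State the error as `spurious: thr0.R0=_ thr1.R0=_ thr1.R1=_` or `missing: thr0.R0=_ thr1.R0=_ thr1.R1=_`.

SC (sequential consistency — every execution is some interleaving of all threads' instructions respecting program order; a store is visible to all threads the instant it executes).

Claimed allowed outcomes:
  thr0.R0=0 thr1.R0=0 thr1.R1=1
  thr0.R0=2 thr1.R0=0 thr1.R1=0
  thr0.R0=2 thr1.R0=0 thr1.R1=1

outcome vector order: (thr0.R0,thr1.R0,thr1.R1)
SC (4): 0/0/1 0/2/1 2/0/0 2/0/1
SC∖claimed = {0/2/1}

missing: thr0.R0=0 thr1.R0=2 thr1.R1=1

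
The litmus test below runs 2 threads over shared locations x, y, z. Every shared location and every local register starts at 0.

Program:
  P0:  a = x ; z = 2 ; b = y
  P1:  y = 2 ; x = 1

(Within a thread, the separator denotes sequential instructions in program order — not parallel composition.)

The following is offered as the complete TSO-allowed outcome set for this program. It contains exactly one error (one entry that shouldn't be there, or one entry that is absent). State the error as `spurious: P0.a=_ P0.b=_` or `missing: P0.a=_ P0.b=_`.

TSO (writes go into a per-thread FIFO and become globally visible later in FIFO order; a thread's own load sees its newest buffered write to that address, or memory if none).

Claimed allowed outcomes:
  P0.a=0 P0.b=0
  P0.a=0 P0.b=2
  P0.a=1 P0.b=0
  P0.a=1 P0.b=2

outcome vector order: (P0.a,P0.b)
TSO (3): (0,0), (0,2), (1,2)
claimed∖TSO = {(1,0)}

spurious: P0.a=1 P0.b=0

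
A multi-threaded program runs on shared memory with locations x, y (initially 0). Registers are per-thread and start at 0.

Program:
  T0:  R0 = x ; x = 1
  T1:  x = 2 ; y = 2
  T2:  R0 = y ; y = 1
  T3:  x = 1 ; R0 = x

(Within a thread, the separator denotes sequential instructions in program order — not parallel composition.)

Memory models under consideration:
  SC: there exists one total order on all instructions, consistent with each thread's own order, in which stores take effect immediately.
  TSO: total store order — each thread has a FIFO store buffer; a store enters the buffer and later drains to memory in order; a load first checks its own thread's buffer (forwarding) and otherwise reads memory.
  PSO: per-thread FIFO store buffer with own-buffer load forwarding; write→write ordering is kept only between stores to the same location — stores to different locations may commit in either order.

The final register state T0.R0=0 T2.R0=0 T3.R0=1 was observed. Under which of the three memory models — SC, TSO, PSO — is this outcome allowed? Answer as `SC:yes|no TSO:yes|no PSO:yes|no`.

SC:yes TSO:yes PSO:yes

outcome vector order: (T0.R0,T2.R0,T3.R0)
SC (12): 0/0/1, 0/0/2, 0/2/1, 0/2/2, 1/0/1, 1/0/2, 1/2/1, 1/2/2, 2/0/1, 2/0/2, 2/2/1, 2/2/2
TSO (12): 0/0/1, 0/0/2, 0/2/1, 0/2/2, 1/0/1, 1/0/2, 1/2/1, 1/2/2, 2/0/1, 2/0/2, 2/2/1, 2/2/2
PSO (12): 0/0/1, 0/0/2, 0/2/1, 0/2/2, 1/0/1, 1/0/2, 1/2/1, 1/2/2, 2/0/1, 2/0/2, 2/2/1, 2/2/2
target 0/0/1 ∈ {SC,TSO,PSO}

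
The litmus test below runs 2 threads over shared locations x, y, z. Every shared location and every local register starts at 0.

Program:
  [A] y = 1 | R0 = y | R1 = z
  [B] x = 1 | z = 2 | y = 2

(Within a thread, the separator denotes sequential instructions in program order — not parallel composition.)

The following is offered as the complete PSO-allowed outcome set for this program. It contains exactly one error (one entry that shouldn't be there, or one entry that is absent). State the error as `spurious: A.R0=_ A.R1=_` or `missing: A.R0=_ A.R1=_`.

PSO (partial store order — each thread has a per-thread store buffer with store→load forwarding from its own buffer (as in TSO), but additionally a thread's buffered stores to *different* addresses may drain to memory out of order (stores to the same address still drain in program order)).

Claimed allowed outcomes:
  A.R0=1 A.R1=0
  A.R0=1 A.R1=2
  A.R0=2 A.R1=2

missing: A.R0=2 A.R1=0

outcome vector order: (A.R0,A.R1)
PSO: 4 outcomes — {10 12 20 22}
PSO∖claimed = {20}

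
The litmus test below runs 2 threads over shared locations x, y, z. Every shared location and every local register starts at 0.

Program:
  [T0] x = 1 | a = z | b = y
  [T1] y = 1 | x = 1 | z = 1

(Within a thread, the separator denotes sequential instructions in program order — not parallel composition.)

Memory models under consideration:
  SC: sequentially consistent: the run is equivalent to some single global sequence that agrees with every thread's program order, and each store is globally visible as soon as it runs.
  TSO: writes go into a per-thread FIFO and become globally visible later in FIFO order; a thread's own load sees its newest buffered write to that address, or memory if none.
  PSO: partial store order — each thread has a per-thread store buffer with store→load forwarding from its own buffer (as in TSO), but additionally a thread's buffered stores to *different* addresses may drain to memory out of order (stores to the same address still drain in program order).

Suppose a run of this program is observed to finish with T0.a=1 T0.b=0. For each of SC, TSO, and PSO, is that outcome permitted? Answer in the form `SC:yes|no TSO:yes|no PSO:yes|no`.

SC:no TSO:no PSO:yes

outcome vector order: (T0.a,T0.b)
SC: 3 outcomes — {<0 0>; <0 1>; <1 1>}
TSO: 3 outcomes — {<0 0>; <0 1>; <1 1>}
PSO: 4 outcomes — {<0 0>; <0 1>; <1 0>; <1 1>}
target <1 0> ∈ {PSO}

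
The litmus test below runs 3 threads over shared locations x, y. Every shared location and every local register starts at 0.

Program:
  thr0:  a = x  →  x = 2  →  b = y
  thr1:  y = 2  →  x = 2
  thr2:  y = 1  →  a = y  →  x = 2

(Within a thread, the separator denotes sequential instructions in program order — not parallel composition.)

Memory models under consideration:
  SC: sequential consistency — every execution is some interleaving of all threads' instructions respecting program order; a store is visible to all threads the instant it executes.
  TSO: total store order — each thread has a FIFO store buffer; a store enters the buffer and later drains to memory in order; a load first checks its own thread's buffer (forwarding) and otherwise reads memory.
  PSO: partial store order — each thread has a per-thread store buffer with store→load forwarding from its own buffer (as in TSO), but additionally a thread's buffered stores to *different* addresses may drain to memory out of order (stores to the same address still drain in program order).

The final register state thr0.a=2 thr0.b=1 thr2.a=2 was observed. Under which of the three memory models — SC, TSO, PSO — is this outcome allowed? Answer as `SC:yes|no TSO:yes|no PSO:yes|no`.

outcome vector order: (thr0.a,thr0.b,thr2.a)
SC: 9 outcomes — {<0 0 1> <0 0 2> <0 1 1> <0 1 2> <0 2 1> <0 2 2> <2 1 1> <2 2 1> <2 2 2>}
TSO: 9 outcomes — {<0 0 1> <0 0 2> <0 1 1> <0 1 2> <0 2 1> <0 2 2> <2 1 1> <2 2 1> <2 2 2>}
PSO: 12 outcomes — {<0 0 1> <0 0 2> <0 1 1> <0 1 2> <0 2 1> <0 2 2> <2 0 1> <2 0 2> <2 1 1> <2 1 2> <2 2 1> <2 2 2>}
target <2 1 2> ∈ {PSO}

SC:no TSO:no PSO:yes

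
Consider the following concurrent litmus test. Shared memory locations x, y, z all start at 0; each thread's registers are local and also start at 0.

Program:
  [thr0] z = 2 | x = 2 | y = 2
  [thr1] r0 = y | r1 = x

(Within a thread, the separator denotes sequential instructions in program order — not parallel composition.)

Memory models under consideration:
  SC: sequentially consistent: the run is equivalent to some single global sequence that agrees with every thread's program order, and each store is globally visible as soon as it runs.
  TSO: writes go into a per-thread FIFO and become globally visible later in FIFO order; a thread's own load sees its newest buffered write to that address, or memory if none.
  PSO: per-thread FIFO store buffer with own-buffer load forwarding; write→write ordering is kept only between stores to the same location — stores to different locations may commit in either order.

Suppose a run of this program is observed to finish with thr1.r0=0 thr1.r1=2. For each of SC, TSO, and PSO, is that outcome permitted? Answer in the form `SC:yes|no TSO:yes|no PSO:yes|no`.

SC:yes TSO:yes PSO:yes

outcome vector order: (thr1.r0,thr1.r1)
SC (3): (0,0); (0,2); (2,2)
TSO (3): (0,0); (0,2); (2,2)
PSO (4): (0,0); (0,2); (2,0); (2,2)
target (0,2) ∈ {SC,TSO,PSO}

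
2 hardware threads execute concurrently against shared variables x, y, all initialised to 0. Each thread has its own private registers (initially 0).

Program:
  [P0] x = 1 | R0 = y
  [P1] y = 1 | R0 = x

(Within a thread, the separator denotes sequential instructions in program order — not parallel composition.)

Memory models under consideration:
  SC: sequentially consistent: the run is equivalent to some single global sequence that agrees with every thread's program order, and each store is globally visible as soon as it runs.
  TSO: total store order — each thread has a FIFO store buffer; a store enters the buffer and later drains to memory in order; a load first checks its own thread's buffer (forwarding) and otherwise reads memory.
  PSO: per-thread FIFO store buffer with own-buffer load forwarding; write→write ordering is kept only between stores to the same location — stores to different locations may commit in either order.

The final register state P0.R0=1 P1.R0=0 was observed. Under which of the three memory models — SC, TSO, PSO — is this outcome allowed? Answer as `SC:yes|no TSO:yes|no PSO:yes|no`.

SC:yes TSO:yes PSO:yes

outcome vector order: (P0.R0,P1.R0)
[SC] allowed = {(0,1), (1,0), (1,1)}
[TSO] allowed = {(0,0), (0,1), (1,0), (1,1)}
[PSO] allowed = {(0,0), (0,1), (1,0), (1,1)}
target (1,0) ∈ {SC,TSO,PSO}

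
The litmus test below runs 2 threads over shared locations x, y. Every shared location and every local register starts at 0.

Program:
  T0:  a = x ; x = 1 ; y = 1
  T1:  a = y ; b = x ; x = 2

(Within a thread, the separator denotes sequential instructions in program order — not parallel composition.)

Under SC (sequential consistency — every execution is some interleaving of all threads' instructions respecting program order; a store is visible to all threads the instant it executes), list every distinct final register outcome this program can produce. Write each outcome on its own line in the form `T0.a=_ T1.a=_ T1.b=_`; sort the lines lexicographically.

T0.a=0 T1.a=0 T1.b=0
T0.a=0 T1.a=0 T1.b=1
T0.a=0 T1.a=1 T1.b=1
T0.a=2 T1.a=0 T1.b=0

outcome vector order: (T0.a,T1.a,T1.b)
|SC outcomes| = 4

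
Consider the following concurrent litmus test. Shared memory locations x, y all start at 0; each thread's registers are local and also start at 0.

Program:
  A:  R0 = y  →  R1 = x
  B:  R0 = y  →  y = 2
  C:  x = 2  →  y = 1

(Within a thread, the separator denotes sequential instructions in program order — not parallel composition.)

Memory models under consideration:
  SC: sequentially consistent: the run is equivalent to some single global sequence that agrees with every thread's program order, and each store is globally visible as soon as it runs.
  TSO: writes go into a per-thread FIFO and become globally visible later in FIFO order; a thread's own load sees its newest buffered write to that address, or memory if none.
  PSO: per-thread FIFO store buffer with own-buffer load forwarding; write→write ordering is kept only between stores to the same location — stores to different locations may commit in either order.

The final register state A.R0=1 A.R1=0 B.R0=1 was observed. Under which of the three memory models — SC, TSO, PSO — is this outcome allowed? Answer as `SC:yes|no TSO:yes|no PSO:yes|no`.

SC:no TSO:no PSO:yes

outcome vector order: (A.R0,A.R1,B.R0)
SC (9): <0 0 0>, <0 0 1>, <0 2 0>, <0 2 1>, <1 2 0>, <1 2 1>, <2 0 0>, <2 2 0>, <2 2 1>
TSO (9): <0 0 0>, <0 0 1>, <0 2 0>, <0 2 1>, <1 2 0>, <1 2 1>, <2 0 0>, <2 2 0>, <2 2 1>
PSO (12): <0 0 0>, <0 0 1>, <0 2 0>, <0 2 1>, <1 0 0>, <1 0 1>, <1 2 0>, <1 2 1>, <2 0 0>, <2 0 1>, <2 2 0>, <2 2 1>
target <1 0 1> ∈ {PSO}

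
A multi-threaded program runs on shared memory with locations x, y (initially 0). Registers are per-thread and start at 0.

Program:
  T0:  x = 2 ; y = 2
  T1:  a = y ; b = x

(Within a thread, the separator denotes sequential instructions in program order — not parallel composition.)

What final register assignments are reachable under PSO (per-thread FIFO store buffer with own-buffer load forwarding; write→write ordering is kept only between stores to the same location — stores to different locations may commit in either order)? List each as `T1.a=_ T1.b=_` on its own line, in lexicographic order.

T1.a=0 T1.b=0
T1.a=0 T1.b=2
T1.a=2 T1.b=0
T1.a=2 T1.b=2

outcome vector order: (T1.a,T1.b)
|PSO outcomes| = 4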